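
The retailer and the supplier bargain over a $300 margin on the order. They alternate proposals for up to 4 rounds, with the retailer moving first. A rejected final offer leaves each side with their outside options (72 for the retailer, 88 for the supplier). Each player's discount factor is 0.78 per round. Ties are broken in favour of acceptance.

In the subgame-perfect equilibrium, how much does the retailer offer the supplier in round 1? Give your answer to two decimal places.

159.68

Round 4 (the supplier proposes): the retailer gets 72 if talks fail, so the supplier offers 72 and keeps 228.
Round 3 (the retailer proposes): the supplier can get 228 next round, worth 0.78 × 228 = 177.84 now, so the retailer offers 177.84, keeping 122.16.
Round 2 (the supplier proposes): the retailer can get 122.16 next round, worth 0.78 × 122.16 = 95.2848 now; the supplier offers that and keeps 204.7152.
Round 1 (the retailer proposes): the supplier can get 204.7152 next round, worth 0.78 × 204.7152 = 159.677856 now, so the retailer offers 159.677856, keeping 140.322144.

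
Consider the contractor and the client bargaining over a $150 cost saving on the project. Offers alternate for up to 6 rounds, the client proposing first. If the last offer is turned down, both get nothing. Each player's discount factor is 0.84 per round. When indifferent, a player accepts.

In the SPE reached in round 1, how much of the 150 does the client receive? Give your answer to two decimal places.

52.88

Round 6 (the contractor proposes): the client will accept anything ≥ 0, so the contractor offers 0 and keeps 150.
Round 5 (the client proposes): the contractor can get 150 next round, worth 0.84 × 150 = 126 now, so the client offers 126, keeping 24.
Round 4 (the contractor proposes): the client can get 24 next round, worth 0.84 × 24 = 20.16 now; the contractor offers that and keeps 129.84.
Round 3 (the client proposes): the contractor can get 129.84 next round, worth 0.84 × 129.84 = 109.0656 now. The client offers 109.0656 and keeps 150 − 109.0656 = 40.9344.
Round 2 (the contractor proposes): the client can get 40.9344 next round, worth 0.84 × 40.9344 = 34.384896 now. The contractor offers 34.384896 and keeps 150 − 34.384896 = 115.615104.
Round 1 (the client proposes): the contractor can get 115.615104 next round, worth 0.84 × 115.615104 = 97.11668736 now, so the client offers 97.11668736, keeping 52.88331264.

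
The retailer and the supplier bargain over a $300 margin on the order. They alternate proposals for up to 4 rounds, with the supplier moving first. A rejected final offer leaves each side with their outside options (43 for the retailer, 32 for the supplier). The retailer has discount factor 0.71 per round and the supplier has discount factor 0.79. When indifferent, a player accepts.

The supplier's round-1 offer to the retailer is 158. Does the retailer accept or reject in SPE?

Accept

Round 4 (the retailer proposes): the supplier gets 32 if talks fail, so the retailer offers 32 and keeps 268.
Round 3 (the supplier proposes): the retailer can get 268 next round, worth 0.71 × 268 = 190.28 now. The supplier offers 190.28 and keeps 300 − 190.28 = 109.72.
Round 2 (the retailer proposes): the supplier can get 109.72 next round, worth 0.79 × 109.72 = 86.6788 now. The retailer offers 86.6788 and keeps 300 − 86.6788 = 213.3212.
So by rejecting in round 1, the retailer gets 213.3212 next round, worth 0.71 × 213.3212 = 151.458052 now.
Offer 158 ≥ 151.458052, so the retailer accepts.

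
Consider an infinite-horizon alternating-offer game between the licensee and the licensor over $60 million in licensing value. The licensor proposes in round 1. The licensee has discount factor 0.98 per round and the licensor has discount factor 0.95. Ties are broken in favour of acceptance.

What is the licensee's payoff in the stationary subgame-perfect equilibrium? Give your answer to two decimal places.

42.61

When the licensor proposes, the licensee accepts any offer worth at least 0.98 times what the licensee would get by proposing next round; and vice versa.
This gives x = 60 − 0.98y and y = 60 − 0.95x, where x and y are each side's share when it proposes.
Hence (1 − 0.98·0.95)x = 60(1 − 0.98), i.e. 0.069·x = 1.2.
x ≈ 17.3913; the licensee's share is 60 − x ≈ 42.6087.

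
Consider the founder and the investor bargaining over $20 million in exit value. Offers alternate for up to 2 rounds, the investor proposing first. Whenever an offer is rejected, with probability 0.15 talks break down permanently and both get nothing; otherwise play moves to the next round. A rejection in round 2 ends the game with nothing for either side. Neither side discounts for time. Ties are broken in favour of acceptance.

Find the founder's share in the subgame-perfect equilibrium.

Round 2 (the founder proposes): rejection yields 0 for the investor; the founder offers 0 and keeps 20.
Round 1 (the investor proposes): rejecting gives the founder an expected 0.85 × 20 = 17, so the investor offers 17, keeping 3.

17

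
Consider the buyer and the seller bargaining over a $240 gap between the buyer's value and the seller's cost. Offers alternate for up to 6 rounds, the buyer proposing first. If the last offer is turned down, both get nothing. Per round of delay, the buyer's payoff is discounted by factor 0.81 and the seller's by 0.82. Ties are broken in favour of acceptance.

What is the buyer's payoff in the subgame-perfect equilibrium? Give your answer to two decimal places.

90.95

Round 6 (the seller proposes): rejection yields 0 for the buyer; the seller offers 0 and keeps 240.
Round 5 (the buyer proposes): the seller can get 240 next round, worth 0.82 × 240 = 196.8 now. The buyer offers 196.8 and keeps 240 − 196.8 = 43.2.
Round 4 (the seller proposes): the buyer can get 43.2 next round, worth 0.81 × 43.2 = 34.992 now. The seller offers 34.992 and keeps 240 − 34.992 = 205.008.
Round 3 (the buyer proposes): the seller can get 205.008 next round, worth 0.82 × 205.008 = 168.10656 now, so the buyer offers 168.10656, keeping 71.89344.
Round 2 (the seller proposes): the buyer can get 71.89344 next round, worth 0.81 × 71.89344 = 58.2336864 now, so the seller offers 58.2336864, keeping 181.7663136.
Round 1 (the buyer proposes): the seller can get 181.7663136 next round, worth 0.82 × 181.7663136 = 149.048377152 now; the buyer offers that and keeps 90.951622848.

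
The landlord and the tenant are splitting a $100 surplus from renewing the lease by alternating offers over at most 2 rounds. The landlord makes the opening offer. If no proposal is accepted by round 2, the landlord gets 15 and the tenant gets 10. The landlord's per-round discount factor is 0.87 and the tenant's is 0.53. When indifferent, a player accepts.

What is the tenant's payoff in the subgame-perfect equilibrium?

45.05

Work backward from the last round.
Round 2 (the tenant proposes): the landlord gets 15 if talks fail, so the tenant offers 15 and keeps 85.
Round 1 (the landlord proposes): the tenant can get 85 next round, worth 0.53 × 85 = 45.05 now, so the landlord offers 45.05, keeping 54.95.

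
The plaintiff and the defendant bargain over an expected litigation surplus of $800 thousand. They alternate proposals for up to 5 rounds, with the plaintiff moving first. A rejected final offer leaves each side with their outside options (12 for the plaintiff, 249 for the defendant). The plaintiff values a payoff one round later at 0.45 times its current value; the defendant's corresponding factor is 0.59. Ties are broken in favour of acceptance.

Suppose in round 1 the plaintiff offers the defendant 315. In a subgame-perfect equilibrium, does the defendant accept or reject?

Round 5 (the plaintiff proposes): the defendant gets 249 if talks fail, so the plaintiff offers 249 and keeps 551.
Round 4 (the defendant proposes): the plaintiff can get 551 next round, worth 0.45 × 551 = 247.95 now; the defendant offers that and keeps 552.05.
Round 3 (the plaintiff proposes): the defendant can get 552.05 next round, worth 0.59 × 552.05 = 325.7095 now, so the plaintiff offers 325.7095, keeping 474.2905.
Round 2 (the defendant proposes): the plaintiff can get 474.2905 next round, worth 0.45 × 474.2905 = 213.430725 now, so the defendant offers 213.430725, keeping 586.569275.
So by rejecting in round 1, the defendant gets 586.569275 next round, worth 0.59 × 586.569275 = 346.07587225 now.
Offer 315 < 346.07587225, so the defendant rejects.

Reject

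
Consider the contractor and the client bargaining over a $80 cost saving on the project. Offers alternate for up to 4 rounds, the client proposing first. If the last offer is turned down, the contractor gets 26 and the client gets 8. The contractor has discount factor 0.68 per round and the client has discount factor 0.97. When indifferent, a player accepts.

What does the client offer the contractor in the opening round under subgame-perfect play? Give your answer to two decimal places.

Solve by backward induction from round 4.
Round 4 (the contractor proposes): the client gets 8 if talks fail, so the contractor offers 8 and keeps 72.
Round 3 (the client proposes): the contractor can get 72 next round, worth 0.68 × 72 = 48.96 now. The client offers 48.96 and keeps 80 − 48.96 = 31.04.
Round 2 (the contractor proposes): the client can get 31.04 next round, worth 0.97 × 31.04 = 30.1088 now; the contractor offers that and keeps 49.8912.
Round 1 (the client proposes): the contractor can get 49.8912 next round, worth 0.68 × 49.8912 = 33.926016 now. The client offers 33.926016 and keeps 80 − 33.926016 = 46.073984.

33.93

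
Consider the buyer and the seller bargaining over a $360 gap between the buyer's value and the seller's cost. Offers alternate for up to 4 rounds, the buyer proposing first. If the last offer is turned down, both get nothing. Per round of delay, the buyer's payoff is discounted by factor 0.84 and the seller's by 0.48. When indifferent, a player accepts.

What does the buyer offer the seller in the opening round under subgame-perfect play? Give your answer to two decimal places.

97.32

Solve by backward induction from round 4.
Round 4 (the seller proposes): the buyer will accept anything ≥ 0, so the seller offers 0 and keeps 360.
Round 3 (the buyer proposes): the seller can get 360 next round, worth 0.48 × 360 = 172.8 now, so the buyer offers 172.8, keeping 187.2.
Round 2 (the seller proposes): the buyer can get 187.2 next round, worth 0.84 × 187.2 = 157.248 now. The seller offers 157.248 and keeps 360 − 157.248 = 202.752.
Round 1 (the buyer proposes): the seller can get 202.752 next round, worth 0.48 × 202.752 = 97.32096 now. The buyer offers 97.32096 and keeps 360 − 97.32096 = 262.67904.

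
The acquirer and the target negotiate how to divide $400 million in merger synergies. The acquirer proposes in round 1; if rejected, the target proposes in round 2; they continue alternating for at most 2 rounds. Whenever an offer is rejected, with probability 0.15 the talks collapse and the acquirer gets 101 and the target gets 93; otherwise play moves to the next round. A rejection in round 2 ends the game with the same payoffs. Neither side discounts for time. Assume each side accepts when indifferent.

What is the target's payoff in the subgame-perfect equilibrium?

Round 2 (the target proposes): the acquirer gets 101 if talks fail, so the target offers 101 and keeps 299.
Round 1 (the acquirer proposes): rejecting gives the target an expected 0.85 × 299 + 0.15 × 93 = 268.1, so the acquirer offers 268.1, keeping 131.9.

268.1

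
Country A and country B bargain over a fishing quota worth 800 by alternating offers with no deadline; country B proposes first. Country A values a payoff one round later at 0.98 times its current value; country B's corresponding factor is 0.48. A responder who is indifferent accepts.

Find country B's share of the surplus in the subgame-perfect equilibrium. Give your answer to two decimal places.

When country B proposes, country A accepts any offer worth at least 0.98 times what country A would get by proposing next round; and vice versa.
This gives x = 800 − 0.98y and y = 800 − 0.48x, where x and y are each side's share when it proposes.
Hence (1 − 0.98·0.48)x = 800(1 − 0.98), i.e. 0.5296·x = 16.
x ≈ 30.2115; country A's share is 800 − x ≈ 769.7885.

30.21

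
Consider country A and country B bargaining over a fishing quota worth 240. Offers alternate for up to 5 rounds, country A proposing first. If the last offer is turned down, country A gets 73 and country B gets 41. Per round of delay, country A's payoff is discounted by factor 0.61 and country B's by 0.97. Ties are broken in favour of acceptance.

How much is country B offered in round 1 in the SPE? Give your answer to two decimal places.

Round 5 (country A proposes): country B gets 41 if talks fail, so country A offers 41 and keeps 199.
Round 4 (country B proposes): country A can get 199 next round, worth 0.61 × 199 = 121.39 now. Country B offers 121.39 and keeps 240 − 121.39 = 118.61.
Round 3 (country A proposes): country B can get 118.61 next round, worth 0.97 × 118.61 = 115.0517 now. Country A offers 115.0517 and keeps 240 − 115.0517 = 124.9483.
Round 2 (country B proposes): country A can get 124.9483 next round, worth 0.61 × 124.9483 = 76.218463 now. Country B offers 76.218463 and keeps 240 − 76.218463 = 163.781537.
Round 1 (country A proposes): country B can get 163.781537 next round, worth 0.97 × 163.781537 = 158.86809089 now; country A offers that and keeps 81.13190911.

158.87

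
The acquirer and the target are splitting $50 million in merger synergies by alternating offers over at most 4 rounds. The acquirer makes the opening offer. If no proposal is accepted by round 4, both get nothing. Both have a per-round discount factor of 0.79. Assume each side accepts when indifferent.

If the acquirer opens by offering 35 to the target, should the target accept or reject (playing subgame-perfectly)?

Round 4 (the target proposes): the acquirer will accept anything ≥ 0, so the target offers 0 and keeps 50.
Round 3 (the acquirer proposes): the target can get 50 next round, worth 0.79 × 50 = 39.5 now; the acquirer offers that and keeps 10.5.
Round 2 (the target proposes): the acquirer can get 10.5 next round, worth 0.79 × 10.5 = 8.295 now, so the target offers 8.295, keeping 41.705.
So by rejecting in round 1, the target gets 41.705 next round, worth 0.79 × 41.705 = 32.94695 now.
Offer 35 ≥ 32.94695, so the target accepts.

Accept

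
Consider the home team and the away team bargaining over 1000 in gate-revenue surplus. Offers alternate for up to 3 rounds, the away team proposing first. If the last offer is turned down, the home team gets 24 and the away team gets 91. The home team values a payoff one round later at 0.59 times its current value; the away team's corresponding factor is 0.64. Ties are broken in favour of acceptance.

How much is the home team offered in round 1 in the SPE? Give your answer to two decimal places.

Round 3 (the away team proposes): the home team gets 24 if talks fail, so the away team offers 24 and keeps 976.
Round 2 (the home team proposes): the away team can get 976 next round, worth 0.64 × 976 = 624.64 now; the home team offers that and keeps 375.36.
Round 1 (the away team proposes): the home team can get 375.36 next round, worth 0.59 × 375.36 = 221.4624 now; the away team offers that and keeps 778.5376.

221.46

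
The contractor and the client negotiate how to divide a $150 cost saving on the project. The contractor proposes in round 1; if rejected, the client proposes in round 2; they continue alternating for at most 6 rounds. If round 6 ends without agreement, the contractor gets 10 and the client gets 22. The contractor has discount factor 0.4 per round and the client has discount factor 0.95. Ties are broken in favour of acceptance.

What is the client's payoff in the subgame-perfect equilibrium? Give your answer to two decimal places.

137.20

Round 6 (the client proposes): the contractor gets 10 if talks fail, so the client offers 10 and keeps 140.
Round 5 (the contractor proposes): the client can get 140 next round, worth 0.95 × 140 = 133 now; the contractor offers that and keeps 17.
Round 4 (the client proposes): the contractor can get 17 next round, worth 0.4 × 17 = 6.8 now, so the client offers 6.8, keeping 143.2.
Round 3 (the contractor proposes): the client can get 143.2 next round, worth 0.95 × 143.2 = 136.04 now, so the contractor offers 136.04, keeping 13.96.
Round 2 (the client proposes): the contractor can get 13.96 next round, worth 0.4 × 13.96 = 5.584 now. The client offers 5.584 and keeps 150 − 5.584 = 144.416.
Round 1 (the contractor proposes): the client can get 144.416 next round, worth 0.95 × 144.416 = 137.1952 now. The contractor offers 137.1952 and keeps 150 − 137.1952 = 12.8048.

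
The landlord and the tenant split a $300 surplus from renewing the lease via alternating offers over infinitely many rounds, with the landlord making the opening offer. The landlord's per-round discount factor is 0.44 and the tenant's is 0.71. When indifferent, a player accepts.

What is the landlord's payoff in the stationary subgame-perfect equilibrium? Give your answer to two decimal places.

When the landlord proposes, the tenant accepts any offer worth at least 0.71 times what the tenant would get by proposing next round; and vice versa.
This gives x = 300 − 0.71y and y = 300 − 0.44x, where x and y are each side's share when it proposes.
Hence (1 − 0.71·0.44)x = 300(1 − 0.71), i.e. 0.6876·x = 87.
x ≈ 126.5271; the tenant's share is 300 − x ≈ 173.4729.

126.53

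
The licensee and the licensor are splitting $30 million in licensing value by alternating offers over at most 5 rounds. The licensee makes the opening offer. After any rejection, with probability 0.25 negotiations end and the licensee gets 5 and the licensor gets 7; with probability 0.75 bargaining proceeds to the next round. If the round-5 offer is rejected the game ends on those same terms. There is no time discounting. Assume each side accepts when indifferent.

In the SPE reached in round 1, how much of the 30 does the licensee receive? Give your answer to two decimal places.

Round 5 (the licensee proposes): the licensor gets 7 if talks fail, so the licensee offers 7 and keeps 23.
Round 4 (the licensor proposes): rejecting gives the licensee an expected 0.75 × 23 + 0.25 × 5 = 18.5. The licensor offers 18.5 and keeps 30 − 18.5 = 11.5.
Round 3 (the licensee proposes): rejecting gives the licensor an expected 0.75 × 11.5 + 0.25 × 7 = 10.375; the licensee offers that and keeps 19.625.
Round 2 (the licensor proposes): rejecting gives the licensee an expected 0.75 × 19.625 + 0.25 × 5 = 15.96875. The licensor offers 15.96875 and keeps 30 − 15.96875 = 14.03125.
Round 1 (the licensee proposes): rejecting gives the licensor an expected 0.75 × 14.03125 + 0.25 × 7 = 12.2734375, so the licensee offers 12.2734375, keeping 17.7265625.

17.73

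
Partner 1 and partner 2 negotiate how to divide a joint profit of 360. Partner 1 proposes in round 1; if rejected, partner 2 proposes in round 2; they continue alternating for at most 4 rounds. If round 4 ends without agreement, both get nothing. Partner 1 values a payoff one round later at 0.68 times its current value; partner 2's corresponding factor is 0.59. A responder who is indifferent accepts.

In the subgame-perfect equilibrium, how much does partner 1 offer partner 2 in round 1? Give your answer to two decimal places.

Round 4 (partner 2 proposes): rejection yields 0 for partner 1; partner 2 offers 0 and keeps 360.
Round 3 (partner 1 proposes): partner 2 can get 360 next round, worth 0.59 × 360 = 212.4 now, so partner 1 offers 212.4, keeping 147.6.
Round 2 (partner 2 proposes): partner 1 can get 147.6 next round, worth 0.68 × 147.6 = 100.368 now; partner 2 offers that and keeps 259.632.
Round 1 (partner 1 proposes): partner 2 can get 259.632 next round, worth 0.59 × 259.632 = 153.18288 now; partner 1 offers that and keeps 206.81712.

153.18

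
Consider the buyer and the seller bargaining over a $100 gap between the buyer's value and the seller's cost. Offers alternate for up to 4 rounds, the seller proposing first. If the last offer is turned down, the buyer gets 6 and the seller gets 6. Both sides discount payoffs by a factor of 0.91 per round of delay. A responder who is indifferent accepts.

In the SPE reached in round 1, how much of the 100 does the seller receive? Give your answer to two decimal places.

Round 4 (the buyer proposes): the seller gets 6 if talks fail, so the buyer offers 6 and keeps 94.
Round 3 (the seller proposes): the buyer can get 94 next round, worth 0.91 × 94 = 85.54 now, so the seller offers 85.54, keeping 14.46.
Round 2 (the buyer proposes): the seller can get 14.46 next round, worth 0.91 × 14.46 = 13.1586 now. The buyer offers 13.1586 and keeps 100 − 13.1586 = 86.8414.
Round 1 (the seller proposes): the buyer can get 86.8414 next round, worth 0.91 × 86.8414 = 79.025674 now; the seller offers that and keeps 20.974326.

20.97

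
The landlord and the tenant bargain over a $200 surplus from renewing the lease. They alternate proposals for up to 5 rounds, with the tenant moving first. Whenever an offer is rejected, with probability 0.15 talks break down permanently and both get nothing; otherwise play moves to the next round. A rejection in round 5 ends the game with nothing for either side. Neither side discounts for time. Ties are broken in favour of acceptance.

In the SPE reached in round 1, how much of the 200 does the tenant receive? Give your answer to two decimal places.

156.08

By backward induction:
Round 5 (the tenant proposes): the landlord will accept anything ≥ 0, so the tenant offers 0 and keeps 200.
Round 4 (the landlord proposes): rejecting gives the tenant an expected 0.85 × 200 = 170. The landlord offers 170 and keeps 200 − 170 = 30.
Round 3 (the tenant proposes): rejecting gives the landlord an expected 0.85 × 30 = 25.5; the tenant offers that and keeps 174.5.
Round 2 (the landlord proposes): rejecting gives the tenant an expected 0.85 × 174.5 = 148.325. The landlord offers 148.325 and keeps 200 − 148.325 = 51.675.
Round 1 (the tenant proposes): rejecting gives the landlord an expected 0.85 × 51.675 = 43.92375. The tenant offers 43.92375 and keeps 200 − 43.92375 = 156.07625.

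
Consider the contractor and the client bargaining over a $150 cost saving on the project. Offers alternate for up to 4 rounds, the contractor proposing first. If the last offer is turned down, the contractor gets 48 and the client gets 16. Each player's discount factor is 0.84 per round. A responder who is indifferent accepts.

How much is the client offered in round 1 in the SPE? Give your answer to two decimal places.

80.62

Round 4 (the client proposes): the contractor gets 48 if talks fail, so the client offers 48 and keeps 102.
Round 3 (the contractor proposes): the client can get 102 next round, worth 0.84 × 102 = 85.68 now. The contractor offers 85.68 and keeps 150 − 85.68 = 64.32.
Round 2 (the client proposes): the contractor can get 64.32 next round, worth 0.84 × 64.32 = 54.0288 now; the client offers that and keeps 95.9712.
Round 1 (the contractor proposes): the client can get 95.9712 next round, worth 0.84 × 95.9712 = 80.615808 now; the contractor offers that and keeps 69.384192.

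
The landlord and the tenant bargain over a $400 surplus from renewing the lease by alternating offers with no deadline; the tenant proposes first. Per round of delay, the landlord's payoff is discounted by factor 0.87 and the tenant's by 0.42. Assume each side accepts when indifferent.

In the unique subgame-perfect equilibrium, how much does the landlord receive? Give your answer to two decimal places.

In a stationary SPE each proposer offers the other exactly their discounted continuation value.
If the tenant keeps x when proposing and the landlord keeps y when proposing, then x = 400 − 0.87y and y = 400 − 0.42x.
Solving: x = 400(1 − 0.87) / (1 − 0.42·0.87) = 52 / 0.6346 ≈ 81.9414.
The landlord gets 400 − 81.9414 ≈ 318.0586.

318.06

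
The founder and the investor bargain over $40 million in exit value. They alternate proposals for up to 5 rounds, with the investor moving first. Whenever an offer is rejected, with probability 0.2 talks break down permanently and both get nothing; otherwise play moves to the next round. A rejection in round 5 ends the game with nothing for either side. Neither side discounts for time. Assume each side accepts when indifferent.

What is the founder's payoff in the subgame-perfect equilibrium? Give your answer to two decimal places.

10.50

Round 5 (the investor proposes): the founder will accept anything ≥ 0, so the investor offers 0 and keeps 40.
Round 4 (the founder proposes): rejecting gives the investor an expected 0.8 × 40 = 32; the founder offers that and keeps 8.
Round 3 (the investor proposes): rejecting gives the founder an expected 0.8 × 8 = 6.4, so the investor offers 6.4, keeping 33.6.
Round 2 (the founder proposes): rejecting gives the investor an expected 0.8 × 33.6 = 26.88. The founder offers 26.88 and keeps 40 − 26.88 = 13.12.
Round 1 (the investor proposes): rejecting gives the founder an expected 0.8 × 13.12 = 10.496; the investor offers that and keeps 29.504.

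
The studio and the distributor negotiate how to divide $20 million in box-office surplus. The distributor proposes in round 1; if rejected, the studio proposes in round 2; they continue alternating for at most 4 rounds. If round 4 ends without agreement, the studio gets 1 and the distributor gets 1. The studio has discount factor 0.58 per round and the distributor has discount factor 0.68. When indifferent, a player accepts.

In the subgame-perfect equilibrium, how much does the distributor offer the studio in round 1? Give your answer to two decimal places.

8.06

Work backward from the last round.
Round 4 (the studio proposes): the distributor gets 1 if talks fail, so the studio offers 1 and keeps 19.
Round 3 (the distributor proposes): the studio can get 19 next round, worth 0.58 × 19 = 11.02 now, so the distributor offers 11.02, keeping 8.98.
Round 2 (the studio proposes): the distributor can get 8.98 next round, worth 0.68 × 8.98 = 6.1064 now, so the studio offers 6.1064, keeping 13.8936.
Round 1 (the distributor proposes): the studio can get 13.8936 next round, worth 0.58 × 13.8936 = 8.058288 now, so the distributor offers 8.058288, keeping 11.941712.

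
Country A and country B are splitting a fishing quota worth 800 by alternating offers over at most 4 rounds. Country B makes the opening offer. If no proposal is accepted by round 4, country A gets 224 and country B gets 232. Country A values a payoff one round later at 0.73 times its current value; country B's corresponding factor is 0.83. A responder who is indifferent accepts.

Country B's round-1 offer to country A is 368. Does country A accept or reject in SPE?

Round 4 (country A proposes): country B gets 232 if talks fail, so country A offers 232 and keeps 568.
Round 3 (country B proposes): country A can get 568 next round, worth 0.73 × 568 = 414.64 now, so country B offers 414.64, keeping 385.36.
Round 2 (country A proposes): country B can get 385.36 next round, worth 0.83 × 385.36 = 319.8488 now. Country A offers 319.8488 and keeps 800 − 319.8488 = 480.1512.
So by rejecting in round 1, country A gets 480.1512 next round, worth 0.73 × 480.1512 = 350.510376 now.
Offer 368 ≥ 350.510376, so country A accepts.

Accept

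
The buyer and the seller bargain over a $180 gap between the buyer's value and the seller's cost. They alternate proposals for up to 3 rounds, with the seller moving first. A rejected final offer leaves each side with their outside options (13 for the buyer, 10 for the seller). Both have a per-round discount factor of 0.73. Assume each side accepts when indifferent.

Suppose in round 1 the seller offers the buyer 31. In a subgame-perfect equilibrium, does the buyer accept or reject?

Reject

Round 3 (the seller proposes): the buyer gets 13 if talks fail, so the seller offers 13 and keeps 167.
Round 2 (the buyer proposes): the seller can get 167 next round, worth 0.73 × 167 = 121.91 now; the buyer offers that and keeps 58.09.
So by rejecting in round 1, the buyer gets 58.09 next round, worth 0.73 × 58.09 = 42.4057 now.
Offer 31 < 42.4057, so the buyer rejects.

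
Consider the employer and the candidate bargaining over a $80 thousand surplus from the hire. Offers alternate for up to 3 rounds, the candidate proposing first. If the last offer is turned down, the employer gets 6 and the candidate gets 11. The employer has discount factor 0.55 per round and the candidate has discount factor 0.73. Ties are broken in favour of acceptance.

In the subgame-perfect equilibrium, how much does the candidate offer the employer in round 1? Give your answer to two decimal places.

Round 3 (the candidate proposes): the employer gets 6 if talks fail, so the candidate offers 6 and keeps 74.
Round 2 (the employer proposes): the candidate can get 74 next round, worth 0.73 × 74 = 54.02 now; the employer offers that and keeps 25.98.
Round 1 (the candidate proposes): the employer can get 25.98 next round, worth 0.55 × 25.98 = 14.289 now, so the candidate offers 14.289, keeping 65.711.

14.29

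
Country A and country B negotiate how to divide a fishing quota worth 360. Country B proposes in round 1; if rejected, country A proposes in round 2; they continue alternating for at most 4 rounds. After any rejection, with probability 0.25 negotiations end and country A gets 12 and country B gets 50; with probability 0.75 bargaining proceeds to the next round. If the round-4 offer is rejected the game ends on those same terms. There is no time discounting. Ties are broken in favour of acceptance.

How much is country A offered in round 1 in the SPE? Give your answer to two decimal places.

193.59

By backward induction:
Round 4 (country A proposes): country B gets 50 if talks fail, so country A offers 50 and keeps 310.
Round 3 (country B proposes): rejecting gives country A an expected 0.75 × 310 + 0.25 × 12 = 235.5; country B offers that and keeps 124.5.
Round 2 (country A proposes): rejecting gives country B an expected 0.75 × 124.5 + 0.25 × 50 = 105.875, so country A offers 105.875, keeping 254.125.
Round 1 (country B proposes): rejecting gives country A an expected 0.75 × 254.125 + 0.25 × 12 = 193.59375. Country B offers 193.59375 and keeps 360 − 193.59375 = 166.40625.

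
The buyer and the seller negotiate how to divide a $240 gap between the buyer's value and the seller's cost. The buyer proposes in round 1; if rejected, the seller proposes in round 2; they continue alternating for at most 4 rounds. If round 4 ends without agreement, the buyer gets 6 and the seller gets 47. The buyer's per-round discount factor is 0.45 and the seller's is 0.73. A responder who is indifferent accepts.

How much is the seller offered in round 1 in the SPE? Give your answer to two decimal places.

Round 4 (the seller proposes): the buyer gets 6 if talks fail, so the seller offers 6 and keeps 234.
Round 3 (the buyer proposes): the seller can get 234 next round, worth 0.73 × 234 = 170.82 now, so the buyer offers 170.82, keeping 69.18.
Round 2 (the seller proposes): the buyer can get 69.18 next round, worth 0.45 × 69.18 = 31.131 now; the seller offers that and keeps 208.869.
Round 1 (the buyer proposes): the seller can get 208.869 next round, worth 0.73 × 208.869 = 152.47437 now; the buyer offers that and keeps 87.52563.

152.47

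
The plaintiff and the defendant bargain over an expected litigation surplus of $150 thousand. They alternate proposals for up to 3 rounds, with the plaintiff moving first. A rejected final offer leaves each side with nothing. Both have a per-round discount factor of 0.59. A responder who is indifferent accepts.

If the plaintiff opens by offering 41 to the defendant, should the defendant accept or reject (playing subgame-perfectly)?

Accept

Round 3 (the plaintiff proposes): the defendant will accept anything ≥ 0, so the plaintiff offers 0 and keeps 150.
Round 2 (the defendant proposes): the plaintiff can get 150 next round, worth 0.59 × 150 = 88.5 now. The defendant offers 88.5 and keeps 150 − 88.5 = 61.5.
So by rejecting in round 1, the defendant gets 61.5 next round, worth 0.59 × 61.5 = 36.285 now.
Offer 41 ≥ 36.285, so the defendant accepts.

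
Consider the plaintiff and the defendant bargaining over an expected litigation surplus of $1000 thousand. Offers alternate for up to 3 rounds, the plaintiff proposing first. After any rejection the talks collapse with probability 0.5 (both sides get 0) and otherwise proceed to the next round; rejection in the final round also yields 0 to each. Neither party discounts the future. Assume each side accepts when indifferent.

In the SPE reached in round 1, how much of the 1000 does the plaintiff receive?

Round 3 (the plaintiff proposes): the defendant will accept anything ≥ 0, so the plaintiff offers 0 and keeps 1000.
Round 2 (the defendant proposes): rejecting gives the plaintiff an expected 0.5 × 1000 = 500, so the defendant offers 500, keeping 500.
Round 1 (the plaintiff proposes): rejecting gives the defendant an expected 0.5 × 500 = 250; the plaintiff offers that and keeps 750.

750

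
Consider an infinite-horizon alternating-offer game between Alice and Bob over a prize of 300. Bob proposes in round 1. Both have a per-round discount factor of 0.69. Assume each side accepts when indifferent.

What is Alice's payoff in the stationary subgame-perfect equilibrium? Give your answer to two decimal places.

122.49

In a stationary SPE each proposer offers the other exactly their discounted continuation value.
If Bob keeps x when proposing and Alice keeps y when proposing, then x = 300 − 0.69y and y = 300 − 0.69x.
Solving: x = 300(1 − 0.69) / (1 − 0.69·0.69) = 93 / 0.5239 ≈ 177.5148.
Alice gets 300 − 177.5148 ≈ 122.4852.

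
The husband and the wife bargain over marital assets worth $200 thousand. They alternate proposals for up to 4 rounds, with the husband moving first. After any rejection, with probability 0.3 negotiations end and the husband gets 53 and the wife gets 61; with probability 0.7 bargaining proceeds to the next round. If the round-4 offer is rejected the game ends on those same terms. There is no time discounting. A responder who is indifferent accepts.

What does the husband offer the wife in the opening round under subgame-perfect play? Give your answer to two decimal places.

Round 4 (the wife proposes): the husband gets 53 if talks fail, so the wife offers 53 and keeps 147.
Round 3 (the husband proposes): rejecting gives the wife an expected 0.7 × 147 + 0.3 × 61 = 121.2, so the husband offers 121.2, keeping 78.8.
Round 2 (the wife proposes): rejecting gives the husband an expected 0.7 × 78.8 + 0.3 × 53 = 71.06. The wife offers 71.06 and keeps 200 − 71.06 = 128.94.
Round 1 (the husband proposes): rejecting gives the wife an expected 0.7 × 128.94 + 0.3 × 61 = 108.558. The husband offers 108.558 and keeps 200 − 108.558 = 91.442.

108.56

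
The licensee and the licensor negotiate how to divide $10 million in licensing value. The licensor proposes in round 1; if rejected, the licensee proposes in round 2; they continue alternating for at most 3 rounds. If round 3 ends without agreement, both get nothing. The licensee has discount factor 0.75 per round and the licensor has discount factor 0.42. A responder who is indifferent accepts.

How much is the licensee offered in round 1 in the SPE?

4.35

Work backward from the last round.
Round 3 (the licensor proposes): the licensee will accept anything ≥ 0, so the licensor offers 0 and keeps 10.
Round 2 (the licensee proposes): the licensor can get 10 next round, worth 0.42 × 10 = 4.2 now, so the licensee offers 4.2, keeping 5.8.
Round 1 (the licensor proposes): the licensee can get 5.8 next round, worth 0.75 × 5.8 = 4.35 now, so the licensor offers 4.35, keeping 5.65.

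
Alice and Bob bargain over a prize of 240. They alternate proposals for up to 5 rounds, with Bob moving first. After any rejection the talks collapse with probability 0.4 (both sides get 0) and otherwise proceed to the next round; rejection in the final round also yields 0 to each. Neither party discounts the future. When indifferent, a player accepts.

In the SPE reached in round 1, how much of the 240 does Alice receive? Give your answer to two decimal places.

78.34

Round 5 (Bob proposes): Alice will accept anything ≥ 0, so Bob offers 0 and keeps 240.
Round 4 (Alice proposes): rejecting gives Bob an expected 0.6 × 240 = 144. Alice offers 144 and keeps 240 − 144 = 96.
Round 3 (Bob proposes): rejecting gives Alice an expected 0.6 × 96 = 57.6, so Bob offers 57.6, keeping 182.4.
Round 2 (Alice proposes): rejecting gives Bob an expected 0.6 × 182.4 = 109.44; Alice offers that and keeps 130.56.
Round 1 (Bob proposes): rejecting gives Alice an expected 0.6 × 130.56 = 78.336; Bob offers that and keeps 161.664.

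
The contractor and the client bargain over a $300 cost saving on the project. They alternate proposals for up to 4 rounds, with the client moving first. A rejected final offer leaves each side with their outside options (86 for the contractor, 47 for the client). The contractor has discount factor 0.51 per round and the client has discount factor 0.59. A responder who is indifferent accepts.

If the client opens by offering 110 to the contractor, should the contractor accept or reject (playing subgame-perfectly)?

Accept

Round 4 (the contractor proposes): the client gets 47 if talks fail, so the contractor offers 47 and keeps 253.
Round 3 (the client proposes): the contractor can get 253 next round, worth 0.51 × 253 = 129.03 now, so the client offers 129.03, keeping 170.97.
Round 2 (the contractor proposes): the client can get 170.97 next round, worth 0.59 × 170.97 = 100.8723 now; the contractor offers that and keeps 199.1277.
So by rejecting in round 1, the contractor gets 199.1277 next round, worth 0.51 × 199.1277 = 101.555127 now.
Offer 110 ≥ 101.555127, so the contractor accepts.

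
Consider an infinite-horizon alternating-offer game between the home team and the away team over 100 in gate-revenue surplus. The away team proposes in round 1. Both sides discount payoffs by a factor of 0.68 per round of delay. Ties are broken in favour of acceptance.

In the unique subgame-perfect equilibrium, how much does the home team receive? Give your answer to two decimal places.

When the away team proposes, the home team accepts any offer worth at least 0.68 times what the home team would get by proposing next round; and vice versa.
This gives x = 100 − 0.68y and y = 100 − 0.68x, where x and y are each side's share when it proposes.
Hence (1 − 0.68·0.68)x = 100(1 − 0.68), i.e. 0.5376·x = 32.
x ≈ 59.5238; the home team's share is 100 − x ≈ 40.4762.

40.48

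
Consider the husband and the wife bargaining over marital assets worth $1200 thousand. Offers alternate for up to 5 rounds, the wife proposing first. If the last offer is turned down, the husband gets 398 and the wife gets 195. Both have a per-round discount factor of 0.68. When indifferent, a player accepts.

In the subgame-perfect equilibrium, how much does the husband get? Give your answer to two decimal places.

Round 5 (the wife proposes): the husband gets 398 if talks fail, so the wife offers 398 and keeps 802.
Round 4 (the husband proposes): the wife can get 802 next round, worth 0.68 × 802 = 545.36 now; the husband offers that and keeps 654.64.
Round 3 (the wife proposes): the husband can get 654.64 next round, worth 0.68 × 654.64 = 445.1552 now; the wife offers that and keeps 754.8448.
Round 2 (the husband proposes): the wife can get 754.8448 next round, worth 0.68 × 754.8448 = 513.294464 now. The husband offers 513.294464 and keeps 1200 − 513.294464 = 686.705536.
Round 1 (the wife proposes): the husband can get 686.705536 next round, worth 0.68 × 686.705536 = 466.95976448 now; the wife offers that and keeps 733.04023552.

466.96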